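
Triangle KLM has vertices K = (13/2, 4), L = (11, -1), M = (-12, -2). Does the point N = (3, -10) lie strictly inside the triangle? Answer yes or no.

no

Barycentric coordinates of N: (-398/239, 476/239, 161/239).
The three coordinates are negative, positive, positive; a point is interior exactly when all three are positive.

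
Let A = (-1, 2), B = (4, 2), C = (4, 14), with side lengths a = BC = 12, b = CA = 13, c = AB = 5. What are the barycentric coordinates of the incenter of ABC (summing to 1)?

The incenter has barycentric coordinates proportional to the opposite side lengths: (12 : 13 : 5).
Normalizing by 12+13+5 = 30 gives (2/5, 13/30, 1/6).

(2/5, 13/30, 1/6)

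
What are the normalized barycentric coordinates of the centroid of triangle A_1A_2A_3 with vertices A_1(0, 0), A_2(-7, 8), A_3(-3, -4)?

The centroid is the average of the vertices, so each weight is 1/3.

(1/3, 1/3, 1/3)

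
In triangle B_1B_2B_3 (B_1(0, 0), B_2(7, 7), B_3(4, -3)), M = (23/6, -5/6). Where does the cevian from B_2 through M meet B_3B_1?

(16/5, -12/5)

Barycentric coordinates of M with respect to B_1B_2B_3: (1/6, 1/6, 2/3).
On side B_3B_1 the B_2-coordinate is zero; dropping M's B_2-weight 1/6 and renormalizing the remaining 2/3 : 1/6 gives weights 4/5, 1/5 on B_3, B_1.
N = (4/5)·(4, -3) + (1/5)·(0, 0) = (16/5, -12/5).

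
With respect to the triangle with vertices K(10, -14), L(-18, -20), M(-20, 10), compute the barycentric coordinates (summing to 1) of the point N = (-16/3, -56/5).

Signed area of the reference triangle: [KLM] = ½·(10·(-20−10) + (-18)·(10−(-14)) + (-20)·(-14−(-20))) = ½·(-300 − 432 − 120) = -426.
[NLM] = ½·((-16/3)·(-20−10) + (-18)·(10−(-56/5)) + (-20)·(-56/5−(-20))) = ½·(160 − 1908/5 − 176) = -994/5, so the K-coordinate is (-994/5)/(-426) = 7/15.
[KNM] = ½·(10·(-56/5−10) + (-16/3)·(10−(-14)) + (-20)·(-14−(-56/5))) = ½·(-212 − 128 + 56) = -142, so the L-coordinate is 1/3.
[KLN] = ½·(10·(-20−(-56/5)) + (-18)·(-56/5−(-14)) + (-16/3)·(-14−(-20))) = ½·(-88 − 252/5 − 32) = -426/5, so the M-coordinate is 1/5.
Check: 7/15 + 1/3 + 1/5 = 1.

(7/15, 1/3, 1/5)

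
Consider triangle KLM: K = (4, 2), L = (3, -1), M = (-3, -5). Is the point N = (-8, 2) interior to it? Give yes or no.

no

Barycentric coordinates of N: (31/7, -6, 18/7).
The three coordinates are positive, negative, positive; a point is interior exactly when all three are positive.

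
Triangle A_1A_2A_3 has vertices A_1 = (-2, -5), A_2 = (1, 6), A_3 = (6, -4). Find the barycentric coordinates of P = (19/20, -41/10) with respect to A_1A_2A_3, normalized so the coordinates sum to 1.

(3/5, 1/20, 7/20)

Signed area of the reference triangle: [A_1A_2A_3] = ½·((-2)·(6−(-4)) + 1·(-4−(-5)) + 6·(-5−6)) = ½·(-20 + 1 − 66) = -85/2.
[PA_2A_3] = ½·((19/20)·(6−(-4)) + 1·(-4−(-41/10)) + 6·(-41/10−6)) = ½·(19/2 + 1/10 − 303/5) = -51/2, so the A_1-coordinate is (-51/2)/(-85/2) = 3/5.
[A_1PA_3] = ½·((-2)·(-41/10−(-4)) + (19/20)·(-4−(-5)) + 6·(-5−(-41/10))) = ½·(1/5 + 19/20 − 27/5) = -17/8, so the A_2-coordinate is 1/20.
[A_1A_2P] = ½·((-2)·(6−(-41/10)) + 1·(-41/10−(-5)) + (19/20)·(-5−6)) = ½·(-101/5 + 9/10 − 209/20) = -119/8, so the A_3-coordinate is 7/20.
Check: 3/5 + 1/20 + 7/20 = 1.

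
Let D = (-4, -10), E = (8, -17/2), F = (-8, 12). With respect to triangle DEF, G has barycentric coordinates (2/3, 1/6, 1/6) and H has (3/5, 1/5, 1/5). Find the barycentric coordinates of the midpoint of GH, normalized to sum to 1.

(19/30, 11/60, 11/60)

Since both coordinate triples sum to 1, the midpoint's barycentrics are the componentwise average.
(2/3+3/5)/2 = 19/30; similarly 11/60 and 11/60.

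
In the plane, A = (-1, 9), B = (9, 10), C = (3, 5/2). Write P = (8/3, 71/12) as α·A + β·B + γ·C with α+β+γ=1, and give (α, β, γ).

(1/3, 1/6, 1/2)

Signed area of the reference triangle: [ABC] = ½·((-1)·(10−(5/2)) + 9·(5/2−9) + 3·(9−10)) = ½·(-15/2 − 117/2 − 3) = -69/2.
[PBC] = ½·((8/3)·(10−(5/2)) + 9·(5/2−(71/12)) + 3·(71/12−10)) = ½·(20 − 123/4 − 49/4) = -23/2, so the A-coordinate is (-23/2)/(-69/2) = 1/3.
[APC] = ½·((-1)·(71/12−(5/2)) + (8/3)·(5/2−9) + 3·(9−(71/12))) = ½·(-41/12 − 52/3 + 37/4) = -23/4, so the B-coordinate is 1/6.
[ABP] = ½·((-1)·(10−(71/12)) + 9·(71/12−9) + (8/3)·(9−10)) = ½·(-49/12 − 111/4 − 8/3) = -69/4, so the C-coordinate is 1/2.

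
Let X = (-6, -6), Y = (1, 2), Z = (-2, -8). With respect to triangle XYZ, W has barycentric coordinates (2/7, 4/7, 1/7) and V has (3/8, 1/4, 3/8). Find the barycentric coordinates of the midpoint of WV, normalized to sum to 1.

(37/112, 23/56, 29/112)

Since both coordinate triples sum to 1, the midpoint's barycentrics are the componentwise average.
(2/7+3/8)/2 = 37/112; similarly 23/56 and 29/112.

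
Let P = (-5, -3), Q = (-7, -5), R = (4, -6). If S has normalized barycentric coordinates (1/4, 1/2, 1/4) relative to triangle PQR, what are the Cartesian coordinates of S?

S = (1/4)·P + (1/2)·Q + (1/4)·R.
x-coordinate: (1/4)·(-5) + (1/2)·(-7) + (1/4)·4 = -15/4.
y-coordinate: (1/4)·(-3) + (1/2)·(-5) + (1/4)·(-6) = -19/4.

(-15/4, -19/4)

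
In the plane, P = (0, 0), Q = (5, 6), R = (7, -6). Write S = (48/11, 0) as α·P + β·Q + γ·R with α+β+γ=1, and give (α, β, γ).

(3/11, 4/11, 4/11)

Signed area of the reference triangle: [PQR] = ½·(0·(6−(-6)) + 5·(-6−0) + 7·(0−6)) = ½·(0 − 30 − 42) = -36.
[SQR] = ½·((48/11)·(6−(-6)) + 5·(-6−0) + 7·(0−6)) = ½·(576/11 − 30 − 42) = -108/11, so the P-coordinate is (-108/11)/(-36) = 3/11.
[PSR] = ½·(0·(0−(-6)) + (48/11)·(-6−0) + 7·(0−0)) = ½·(0 − 288/11 + 0) = -144/11, so the Q-coordinate is 4/11.
[PQS] = ½·(0·(6−0) + 5·(0−0) + (48/11)·(0−6)) = ½·(0 + 0 − 288/11) = -144/11, so the R-coordinate is 4/11.
Check: 3/11 + 4/11 + 4/11 = 1.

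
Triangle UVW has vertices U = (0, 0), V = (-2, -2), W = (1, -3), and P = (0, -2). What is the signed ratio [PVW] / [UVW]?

1/4

[UVW] = ½·(0·(-2−(-3)) + (-2)·(-3−0) + 1·(0−(-2))) = ½·(0 + 6 + 2) = 4.
[PVW] = ½·(0·(-2−(-3)) + (-2)·(-3−(-2)) + 1·(-2−(-2))) = ½·(0 + 2 + 0) = 1, so the ratio is 1/4 = 1/4.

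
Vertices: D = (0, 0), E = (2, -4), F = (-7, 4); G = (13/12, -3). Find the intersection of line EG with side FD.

(-7/2, 2)

Barycentric coordinates of G with respect to DEF: (1/12, 5/6, 1/12).
On side FD the E-coordinate is zero; dropping G's E-weight 5/6 and renormalizing the remaining 1/12 : 1/12 gives weights 1/2, 1/2 on F, D.
H = (1/2)·(-7, 4) + (1/2)·(0, 0) = (-7/2, 2).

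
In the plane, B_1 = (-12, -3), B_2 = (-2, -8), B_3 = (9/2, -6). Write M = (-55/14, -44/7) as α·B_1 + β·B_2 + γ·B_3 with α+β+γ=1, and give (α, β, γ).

(2/7, 4/7, 1/7)

Signed area of the reference triangle: [B_1B_2B_3] = ½·((-12)·(-8−(-6)) + (-2)·(-6−(-3)) + (9/2)·(-3−(-8))) = ½·(24 + 6 + 45/2) = 105/4.
[MB_2B_3] = ½·((-55/14)·(-8−(-6)) + (-2)·(-6−(-44/7)) + (9/2)·(-44/7−(-8))) = ½·(55/7 − 4/7 + 54/7) = 15/2, so the B_1-coordinate is (15/2)/(105/4) = 2/7.
[B_1MB_3] = ½·((-12)·(-44/7−(-6)) + (-55/14)·(-6−(-3)) + (9/2)·(-3−(-44/7))) = ½·(24/7 + 165/14 + 207/14) = 15, so the B_2-coordinate is 4/7.
[B_1B_2M] = ½·((-12)·(-8−(-44/7)) + (-2)·(-44/7−(-3)) + (-55/14)·(-3−(-8))) = ½·(144/7 + 46/7 − 275/14) = 15/4, so the B_3-coordinate is 1/7.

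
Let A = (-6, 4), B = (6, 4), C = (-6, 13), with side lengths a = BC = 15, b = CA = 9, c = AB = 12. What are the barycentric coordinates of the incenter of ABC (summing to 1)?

The incenter has barycentric coordinates proportional to the opposite side lengths: (15 : 9 : 12).
Normalizing by 15+9+12 = 36 gives (5/12, 1/4, 1/3).

(5/12, 1/4, 1/3)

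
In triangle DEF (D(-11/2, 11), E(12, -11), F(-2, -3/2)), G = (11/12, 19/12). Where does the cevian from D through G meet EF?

(22/3, -47/6)

Barycentric coordinates of G with respect to DEF: (1/2, 1/3, 1/6).
On side EF the D-coordinate is zero; dropping G's D-weight 1/2 and renormalizing the remaining 1/3 : 1/6 gives weights 2/3, 1/3 on E, F.
H = (2/3)·(12, -11) + (1/3)·(-2, -3/2) = (22/3, -47/6).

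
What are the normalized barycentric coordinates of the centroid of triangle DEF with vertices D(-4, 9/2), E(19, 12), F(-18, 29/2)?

(1/3, 1/3, 1/3)

The centroid is the average of the vertices, so each weight is 1/3.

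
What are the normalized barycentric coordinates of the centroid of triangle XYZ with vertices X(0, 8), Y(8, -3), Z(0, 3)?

The centroid is the average of the vertices, so each weight is 1/3.

(1/3, 1/3, 1/3)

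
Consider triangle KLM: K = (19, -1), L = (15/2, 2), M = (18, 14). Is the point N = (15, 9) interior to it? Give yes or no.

Barycentric coordinates of N: (11/113, 100/339, 206/339).
The three coordinates are positive, positive, positive; a point is interior exactly when all three are positive.

yes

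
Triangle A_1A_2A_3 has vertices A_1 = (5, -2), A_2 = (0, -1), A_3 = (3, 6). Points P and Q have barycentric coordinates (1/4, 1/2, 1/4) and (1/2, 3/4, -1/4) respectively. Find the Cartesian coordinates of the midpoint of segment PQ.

Barycentric coordinates of the midpoint are the average: (3/8, 5/8, 0).
Converting: (3/8)·A_1 + (5/8)·A_2 + 0·A_3 = (15/8, -11/8).

(15/8, -11/8)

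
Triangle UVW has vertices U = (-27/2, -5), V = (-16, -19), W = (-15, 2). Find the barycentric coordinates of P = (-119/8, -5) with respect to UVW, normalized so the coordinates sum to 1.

(1/4, 1/4, 1/2)

Signed area of the reference triangle: [UVW] = ½·((-27/2)·(-19−2) + (-16)·(2−(-5)) + (-15)·(-5−(-19))) = ½·(567/2 − 112 − 210) = -77/4.
[PVW] = ½·((-119/8)·(-19−2) + (-16)·(2−(-5)) + (-15)·(-5−(-19))) = ½·(2499/8 − 112 − 210) = -77/16, so the U-coordinate is (-77/16)/(-77/4) = 1/4.
[UPW] = ½·((-27/2)·(-5−2) + (-119/8)·(2−(-5)) + (-15)·(-5−(-5))) = ½·(189/2 − 833/8 + 0) = -77/16, so the V-coordinate is 1/4.
[UVP] = ½·((-27/2)·(-19−(-5)) + (-16)·(-5−(-5)) + (-119/8)·(-5−(-19))) = ½·(189 + 0 − 833/4) = -77/8, so the W-coordinate is 1/2.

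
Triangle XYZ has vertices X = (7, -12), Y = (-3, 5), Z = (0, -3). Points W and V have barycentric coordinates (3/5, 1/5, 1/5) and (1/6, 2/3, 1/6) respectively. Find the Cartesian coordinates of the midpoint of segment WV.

Barycentric coordinates of the midpoint are the average: (23/60, 13/30, 11/60).
Converting: (23/60)·X + (13/30)·Y + (11/60)·Z = (83/60, -179/60).

(83/60, -179/60)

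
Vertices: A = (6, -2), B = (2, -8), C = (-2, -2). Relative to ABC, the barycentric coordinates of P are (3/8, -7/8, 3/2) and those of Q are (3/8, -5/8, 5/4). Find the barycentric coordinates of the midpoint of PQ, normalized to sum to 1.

Since both coordinate triples sum to 1, the midpoint's barycentrics are the componentwise average.
(3/8+3/8)/2 = 3/8; similarly -3/4 and 11/8.

(3/8, -3/4, 11/8)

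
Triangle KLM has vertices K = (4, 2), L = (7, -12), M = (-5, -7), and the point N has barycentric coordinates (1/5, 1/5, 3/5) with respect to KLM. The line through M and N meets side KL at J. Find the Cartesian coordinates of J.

Line MN meets KL where the M-coordinate vanishes; zeroing N's M-weight and renormalizing leaves K, L-weights 1/5 : 1/5 → (1/2, 1/2).
So J = (1/2)·K + (1/2)·L = (11/2, -5).

(11/2, -5)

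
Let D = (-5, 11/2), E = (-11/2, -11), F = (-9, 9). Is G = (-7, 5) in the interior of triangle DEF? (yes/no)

Barycentric coordinates of G: (104/271, 36/271, 131/271).
The three coordinates are positive, positive, positive; a point is interior exactly when all three are positive.

yes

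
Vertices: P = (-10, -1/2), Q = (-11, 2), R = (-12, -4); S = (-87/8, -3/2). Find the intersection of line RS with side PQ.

(-51/5, 0)

Barycentric coordinates of S with respect to PQR: (1/2, 1/8, 3/8).
On side PQ the R-coordinate is zero; dropping S's R-weight 3/8 and renormalizing the remaining 1/2 : 1/8 gives weights 4/5, 1/5 on P, Q.
T = (4/5)·(-10, -1/2) + (1/5)·(-11, 2) = (-51/5, 0).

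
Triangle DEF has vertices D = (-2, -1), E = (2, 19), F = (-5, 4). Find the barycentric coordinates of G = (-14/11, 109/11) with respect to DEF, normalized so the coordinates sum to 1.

(2/11, 5/11, 4/11)

Signed area of the reference triangle: [DEF] = ½·((-2)·(19−4) + 2·(4−(-1)) + (-5)·(-1−19)) = ½·(-30 + 10 + 100) = 40.
[GEF] = ½·((-14/11)·(19−4) + 2·(4−(109/11)) + (-5)·(109/11−19)) = ½·(-210/11 − 130/11 + 500/11) = 80/11, so the D-coordinate is (80/11)/40 = 2/11.
[DGF] = ½·((-2)·(109/11−4) + (-14/11)·(4−(-1)) + (-5)·(-1−(109/11))) = ½·(-130/11 − 70/11 + 600/11) = 200/11, so the E-coordinate is 5/11.
[DEG] = ½·((-2)·(19−(109/11)) + 2·(109/11−(-1)) + (-14/11)·(-1−19)) = ½·(-200/11 + 240/11 + 280/11) = 160/11, so the F-coordinate is 4/11.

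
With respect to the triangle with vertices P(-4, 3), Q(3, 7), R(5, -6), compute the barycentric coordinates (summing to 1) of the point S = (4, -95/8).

Signed area of the reference triangle: [PQR] = ½·((-4)·(7−(-6)) + 3·(-6−3) + 5·(3−7)) = ½·(-52 − 27 − 20) = -99/2.
[SQR] = ½·(4·(7−(-6)) + 3·(-6−(-95/8)) + 5·(-95/8−7)) = ½·(52 + 141/8 − 755/8) = -99/8, so the P-coordinate is (-99/8)/(-99/2) = 1/4.
[PSR] = ½·((-4)·(-95/8−(-6)) + 4·(-6−3) + 5·(3−(-95/8))) = ½·(47/2 − 36 + 595/8) = 495/16, so the Q-coordinate is -5/8.
[PQS] = ½·((-4)·(7−(-95/8)) + 3·(-95/8−3) + 4·(3−7)) = ½·(-151/2 − 357/8 − 16) = -1089/16, so the R-coordinate is 11/8.
Check: 1/4 − 5/8 + 11/8 = 1.

(1/4, -5/8, 11/8)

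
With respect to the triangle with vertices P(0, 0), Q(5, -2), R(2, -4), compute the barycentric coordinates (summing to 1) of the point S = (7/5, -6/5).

Signed area of the reference triangle: [PQR] = ½·(0·(-2−(-4)) + 5·(-4−0) + 2·(0−(-2))) = ½·(0 − 20 + 4) = -8.
[SQR] = ½·((7/5)·(-2−(-4)) + 5·(-4−(-6/5)) + 2·(-6/5−(-2))) = ½·(14/5 − 14 + 8/5) = -24/5, so the P-coordinate is (-24/5)/(-8) = 3/5.
[PSR] = ½·(0·(-6/5−(-4)) + (7/5)·(-4−0) + 2·(0−(-6/5))) = ½·(0 − 28/5 + 12/5) = -8/5, so the Q-coordinate is 1/5.
[PQS] = ½·(0·(-2−(-6/5)) + 5·(-6/5−0) + (7/5)·(0−(-2))) = ½·(0 − 6 + 14/5) = -8/5, so the R-coordinate is 1/5.
Check: 3/5 + 1/5 + 1/5 = 1.

(3/5, 1/5, 1/5)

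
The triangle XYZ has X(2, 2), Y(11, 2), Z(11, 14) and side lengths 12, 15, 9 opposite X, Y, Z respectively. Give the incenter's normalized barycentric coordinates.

(1/3, 5/12, 1/4)

The incenter has barycentric coordinates proportional to the opposite side lengths: (12 : 15 : 9).
Normalizing by 12+15+9 = 36 gives (1/3, 5/12, 1/4).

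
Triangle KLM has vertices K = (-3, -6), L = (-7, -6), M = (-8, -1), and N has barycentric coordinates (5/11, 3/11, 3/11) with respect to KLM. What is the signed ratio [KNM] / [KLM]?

3/11

The signed ratio [KNM]/[KLM] equals the barycentric coordinate of N at vertex L, which is 3/11.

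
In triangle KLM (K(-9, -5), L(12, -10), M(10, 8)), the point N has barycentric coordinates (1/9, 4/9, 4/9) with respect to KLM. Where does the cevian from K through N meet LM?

Line KN meets LM where the K-coordinate vanishes; zeroing N's K-weight and renormalizing leaves L, M-weights 4/9 : 4/9 → (1/2, 1/2).
So J = (1/2)·L + (1/2)·M = (11, -1).

(11, -1)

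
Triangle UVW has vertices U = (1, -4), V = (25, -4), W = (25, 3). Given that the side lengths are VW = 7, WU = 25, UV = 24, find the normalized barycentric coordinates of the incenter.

(1/8, 25/56, 3/7)

The incenter has barycentric coordinates proportional to the opposite side lengths: (7 : 25 : 24).
Normalizing by 7+25+24 = 56 gives (1/8, 25/56, 3/7).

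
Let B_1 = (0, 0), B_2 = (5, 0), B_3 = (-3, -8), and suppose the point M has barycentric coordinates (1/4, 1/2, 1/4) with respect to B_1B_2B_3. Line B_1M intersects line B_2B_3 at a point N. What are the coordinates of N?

(7/3, -8/3)

Line B_1M meets B_2B_3 where the B_1-coordinate vanishes; zeroing M's B_1-weight and renormalizing leaves B_2, B_3-weights 1/2 : 1/4 → (2/3, 1/3).
So N = (2/3)·B_2 + (1/3)·B_3 = (7/3, -8/3).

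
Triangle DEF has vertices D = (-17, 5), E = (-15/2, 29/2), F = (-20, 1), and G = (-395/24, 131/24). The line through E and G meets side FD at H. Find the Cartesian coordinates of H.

Barycentric coordinates of G with respect to DEF: (5/6, 1/12, 1/12).
On side FD the E-coordinate is zero; dropping G's E-weight 1/12 and renormalizing the remaining 1/12 : 5/6 gives weights 1/11, 10/11 on F, D.
H = (1/11)·(-20, 1) + (10/11)·(-17, 5) = (-190/11, 51/11).

(-190/11, 51/11)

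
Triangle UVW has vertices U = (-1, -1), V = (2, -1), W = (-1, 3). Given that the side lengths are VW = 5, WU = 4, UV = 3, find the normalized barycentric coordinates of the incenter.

(5/12, 1/3, 1/4)

The incenter has barycentric coordinates proportional to the opposite side lengths: (5 : 4 : 3).
Normalizing by 5+4+3 = 12 gives (5/12, 1/3, 1/4).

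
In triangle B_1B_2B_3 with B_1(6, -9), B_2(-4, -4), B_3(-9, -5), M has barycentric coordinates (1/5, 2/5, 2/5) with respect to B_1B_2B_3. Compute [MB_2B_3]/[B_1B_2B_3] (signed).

1/5

The signed ratio [MB_2B_3]/[B_1B_2B_3] equals the barycentric coordinate of M at vertex B_1, which is 1/5.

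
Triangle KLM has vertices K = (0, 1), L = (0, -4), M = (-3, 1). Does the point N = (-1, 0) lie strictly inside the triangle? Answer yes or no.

Barycentric coordinates of N: (7/15, 1/5, 1/3).
The three coordinates are positive, positive, positive; a point is interior exactly when all three are positive.

yes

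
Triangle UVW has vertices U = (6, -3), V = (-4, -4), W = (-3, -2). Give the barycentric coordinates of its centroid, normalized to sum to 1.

The centroid is the average of the vertices, so each weight is 1/3.

(1/3, 1/3, 1/3)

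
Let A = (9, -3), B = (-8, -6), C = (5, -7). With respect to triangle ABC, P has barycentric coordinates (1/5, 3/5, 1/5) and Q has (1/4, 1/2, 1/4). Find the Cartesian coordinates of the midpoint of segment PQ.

(-5/4, -111/20)

Barycentric coordinates of the midpoint are the average: (9/40, 11/20, 9/40).
Converting: (9/40)·A + (11/20)·B + (9/40)·C = (-5/4, -111/20).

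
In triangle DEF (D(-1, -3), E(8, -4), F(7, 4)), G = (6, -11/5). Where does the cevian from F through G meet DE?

Barycentric coordinates of G with respect to DEF: (1/5, 3/5, 1/5).
On side DE the F-coordinate is zero; dropping G's F-weight 1/5 and renormalizing the remaining 1/5 : 3/5 gives weights 1/4, 3/4 on D, E.
H = (1/4)·(-1, -3) + (3/4)·(8, -4) = (23/4, -15/4).

(23/4, -15/4)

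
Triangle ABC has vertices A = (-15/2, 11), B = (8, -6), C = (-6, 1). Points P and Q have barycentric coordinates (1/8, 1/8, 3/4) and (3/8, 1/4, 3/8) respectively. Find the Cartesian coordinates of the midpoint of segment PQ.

Barycentric coordinates of the midpoint are the average: (1/4, 3/16, 9/16).
Converting: (1/4)·A + (3/16)·B + (9/16)·C = (-15/4, 35/16).

(-15/4, 35/16)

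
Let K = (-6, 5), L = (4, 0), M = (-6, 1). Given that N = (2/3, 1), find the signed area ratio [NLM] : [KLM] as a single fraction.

1/6

[KLM] = ½·((-6)·(0−1) + 4·(1−5) + (-6)·(5−0)) = ½·(6 − 16 − 30) = -20.
[NLM] = ½·((2/3)·(0−1) + 4·(1−1) + (-6)·(1−0)) = ½·(-2/3 + 0 − 6) = -10/3, so the ratio is (-10/3)/(-20) = 1/6.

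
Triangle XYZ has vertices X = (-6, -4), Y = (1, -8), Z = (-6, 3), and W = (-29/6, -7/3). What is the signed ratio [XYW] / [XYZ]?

1/3

[XYZ] = ½·((-6)·(-8−3) + 1·(3−(-4)) + (-6)·(-4−(-8))) = ½·(66 + 7 − 24) = 49/2.
[XYW] = ½·((-6)·(-8−(-7/3)) + 1·(-7/3−(-4)) + (-29/6)·(-4−(-8))) = ½·(34 + 5/3 − 58/3) = 49/6, so the ratio is (49/6)/(49/2) = 1/3.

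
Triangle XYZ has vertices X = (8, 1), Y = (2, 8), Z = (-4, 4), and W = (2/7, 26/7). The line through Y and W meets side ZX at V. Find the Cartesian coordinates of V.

Barycentric coordinates of W with respect to XYZ: (2/7, 1/7, 4/7).
On side ZX the Y-coordinate is zero; dropping W's Y-weight 1/7 and renormalizing the remaining 4/7 : 2/7 gives weights 2/3, 1/3 on Z, X.
V = (2/3)·(-4, 4) + (1/3)·(8, 1) = (0, 3).

(0, 3)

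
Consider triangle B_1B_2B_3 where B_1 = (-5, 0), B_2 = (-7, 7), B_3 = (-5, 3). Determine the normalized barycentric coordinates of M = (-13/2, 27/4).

Signed area of the reference triangle: [B_1B_2B_3] = ½·((-5)·(7−3) + (-7)·(3−0) + (-5)·(0−7)) = ½·(-20 − 21 + 35) = -3.
[MB_2B_3] = ½·((-13/2)·(7−3) + (-7)·(3−(27/4)) + (-5)·(27/4−7)) = ½·(-26 + 105/4 + 5/4) = 3/4, so the B_1-coordinate is (3/4)/(-3) = -1/4.
[B_1MB_3] = ½·((-5)·(27/4−3) + (-13/2)·(3−0) + (-5)·(0−(27/4))) = ½·(-75/4 − 39/2 + 135/4) = -9/4, so the B_2-coordinate is 3/4.
[B_1B_2M] = ½·((-5)·(7−(27/4)) + (-7)·(27/4−0) + (-13/2)·(0−7)) = ½·(-5/4 − 189/4 + 91/2) = -3/2, so the B_3-coordinate is 1/2.
Check: -1/4 + 3/4 + 1/2 = 1.

(-1/4, 3/4, 1/2)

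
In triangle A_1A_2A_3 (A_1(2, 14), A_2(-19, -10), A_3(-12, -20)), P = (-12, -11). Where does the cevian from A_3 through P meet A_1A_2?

(-12, -2)

Barycentric coordinates of P with respect to A_1A_2A_3: (1/6, 1/3, 1/2).
On side A_1A_2 the A_3-coordinate is zero; dropping P's A_3-weight 1/2 and renormalizing the remaining 1/6 : 1/3 gives weights 1/3, 2/3 on A_1, A_2.
Q = (1/3)·(2, 14) + (2/3)·(-19, -10) = (-12, -2).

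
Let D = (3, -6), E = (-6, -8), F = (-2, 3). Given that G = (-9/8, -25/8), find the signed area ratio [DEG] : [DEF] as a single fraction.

[DEF] = ½·(3·(-8−3) + (-6)·(3−(-6)) + (-2)·(-6−(-8))) = ½·(-33 − 54 − 4) = -91/2.
[DEG] = ½·(3·(-8−(-25/8)) + (-6)·(-25/8−(-6)) + (-9/8)·(-6−(-8))) = ½·(-117/8 − 69/4 − 9/4) = -273/16, so the ratio is (-273/16)/(-91/2) = 3/8.

3/8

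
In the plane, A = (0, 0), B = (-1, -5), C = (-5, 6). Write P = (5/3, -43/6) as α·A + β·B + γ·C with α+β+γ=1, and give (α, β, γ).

(2/3, 5/6, -1/2)

Signed area of the reference triangle: [ABC] = ½·(0·(-5−6) + (-1)·(6−0) + (-5)·(0−(-5))) = ½·(0 − 6 − 25) = -31/2.
[PBC] = ½·((5/3)·(-5−6) + (-1)·(6−(-43/6)) + (-5)·(-43/6−(-5))) = ½·(-55/3 − 79/6 + 65/6) = -31/3, so the A-coordinate is (-31/3)/(-31/2) = 2/3.
[APC] = ½·(0·(-43/6−6) + (5/3)·(6−0) + (-5)·(0−(-43/6))) = ½·(0 + 10 − 215/6) = -155/12, so the B-coordinate is 5/6.
[ABP] = ½·(0·(-5−(-43/6)) + (-1)·(-43/6−0) + (5/3)·(0−(-5))) = ½·(0 + 43/6 + 25/3) = 31/4, so the C-coordinate is -1/2.
Check: 2/3 + 5/6 − 1/2 = 1.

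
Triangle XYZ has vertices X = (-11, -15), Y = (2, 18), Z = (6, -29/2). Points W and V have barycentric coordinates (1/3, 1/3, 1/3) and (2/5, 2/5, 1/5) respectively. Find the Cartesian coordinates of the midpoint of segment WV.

(-17/10, -83/30)

Barycentric coordinates of the midpoint are the average: (11/30, 11/30, 4/15).
Converting: (11/30)·X + (11/30)·Y + (4/15)·Z = (-17/10, -83/30).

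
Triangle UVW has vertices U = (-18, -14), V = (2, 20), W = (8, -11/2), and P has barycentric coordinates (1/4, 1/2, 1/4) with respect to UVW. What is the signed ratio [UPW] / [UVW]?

1/2

The signed ratio [UPW]/[UVW] equals the barycentric coordinate of P at vertex V, which is 1/2.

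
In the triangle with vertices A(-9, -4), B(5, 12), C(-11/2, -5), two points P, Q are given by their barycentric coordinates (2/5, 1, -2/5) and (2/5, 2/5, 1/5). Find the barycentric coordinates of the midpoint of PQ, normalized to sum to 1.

Since both coordinate triples sum to 1, the midpoint's barycentrics are the componentwise average.
(2/5+2/5)/2 = 2/5; similarly 7/10 and -1/10.

(2/5, 7/10, -1/10)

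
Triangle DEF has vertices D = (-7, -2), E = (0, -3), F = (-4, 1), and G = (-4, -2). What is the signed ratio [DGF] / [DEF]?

3/8

[DEF] = ½·((-7)·(-3−1) + 0·(1−(-2)) + (-4)·(-2−(-3))) = ½·(28 + 0 − 4) = 12.
[DGF] = ½·((-7)·(-2−1) + (-4)·(1−(-2)) + (-4)·(-2−(-2))) = ½·(21 − 12 + 0) = 9/2, so the ratio is (9/2)/12 = 3/8.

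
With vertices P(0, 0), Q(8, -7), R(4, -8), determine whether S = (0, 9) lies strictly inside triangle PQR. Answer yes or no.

no

Barycentric coordinates of S: (2, 1, -2).
The three coordinates are positive, positive, negative; a point is interior exactly when all three are positive.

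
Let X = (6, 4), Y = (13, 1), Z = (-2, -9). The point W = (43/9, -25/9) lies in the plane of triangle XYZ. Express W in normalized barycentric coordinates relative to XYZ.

Signed area of the reference triangle: [XYZ] = ½·(6·(1−(-9)) + 13·(-9−4) + (-2)·(4−1)) = ½·(60 − 169 − 6) = -115/2.
[WYZ] = ½·((43/9)·(1−(-9)) + 13·(-9−(-25/9)) + (-2)·(-25/9−1)) = ½·(430/9 − 728/9 + 68/9) = -115/9, so the X-coordinate is (-115/9)/(-115/2) = 2/9.
[XWZ] = ½·(6·(-25/9−(-9)) + (43/9)·(-9−4) + (-2)·(4−(-25/9))) = ½·(112/3 − 559/9 − 122/9) = -115/6, so the Y-coordinate is 1/3.
[XYW] = ½·(6·(1−(-25/9)) + 13·(-25/9−4) + (43/9)·(4−1)) = ½·(68/3 − 793/9 + 43/3) = -230/9, so the Z-coordinate is 4/9.
Check: 2/9 + 1/3 + 4/9 = 1.

(2/9, 1/3, 4/9)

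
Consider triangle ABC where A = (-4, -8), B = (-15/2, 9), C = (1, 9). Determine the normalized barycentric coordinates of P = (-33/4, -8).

(1, 1/2, -1/2)

Signed area of the reference triangle: [ABC] = ½·((-4)·(9−9) + (-15/2)·(9−(-8)) + 1·(-8−9)) = ½·(0 − 255/2 − 17) = -289/4.
[PBC] = ½·((-33/4)·(9−9) + (-15/2)·(9−(-8)) + 1·(-8−9)) = ½·(0 − 255/2 − 17) = -289/4, so the A-coordinate is (-289/4)/(-289/4) = 1.
[APC] = ½·((-4)·(-8−9) + (-33/4)·(9−(-8)) + 1·(-8−(-8))) = ½·(68 − 561/4 + 0) = -289/8, so the B-coordinate is 1/2.
[ABP] = ½·((-4)·(9−(-8)) + (-15/2)·(-8−(-8)) + (-33/4)·(-8−9)) = ½·(-68 + 0 + 561/4) = 289/8, so the C-coordinate is -1/2.
Check: 1 + 1/2 − 1/2 = 1.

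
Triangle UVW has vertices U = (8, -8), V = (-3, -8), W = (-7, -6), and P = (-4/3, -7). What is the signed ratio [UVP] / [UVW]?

1/2

[UVW] = ½·(8·(-8−(-6)) + (-3)·(-6−(-8)) + (-7)·(-8−(-8))) = ½·(-16 − 6 + 0) = -11.
[UVP] = ½·(8·(-8−(-7)) + (-3)·(-7−(-8)) + (-4/3)·(-8−(-8))) = ½·(-8 − 3 + 0) = -11/2, so the ratio is (-11/2)/(-11) = 1/2.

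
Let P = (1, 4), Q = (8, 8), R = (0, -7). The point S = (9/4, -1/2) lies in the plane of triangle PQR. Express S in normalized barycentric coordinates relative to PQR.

(1/4, 1/4, 1/2)

Signed area of the reference triangle: [PQR] = ½·(1·(8−(-7)) + 8·(-7−4) + 0·(4−8)) = ½·(15 − 88 + 0) = -73/2.
[SQR] = ½·((9/4)·(8−(-7)) + 8·(-7−(-1/2)) + 0·(-1/2−8)) = ½·(135/4 − 52 + 0) = -73/8, so the P-coordinate is (-73/8)/(-73/2) = 1/4.
[PSR] = ½·(1·(-1/2−(-7)) + (9/4)·(-7−4) + 0·(4−(-1/2))) = ½·(13/2 − 99/4 + 0) = -73/8, so the Q-coordinate is 1/4.
[PQS] = ½·(1·(8−(-1/2)) + 8·(-1/2−4) + (9/4)·(4−8)) = ½·(17/2 − 36 − 9) = -73/4, so the R-coordinate is 1/2.
Check: 1/4 + 1/4 + 1/2 = 1.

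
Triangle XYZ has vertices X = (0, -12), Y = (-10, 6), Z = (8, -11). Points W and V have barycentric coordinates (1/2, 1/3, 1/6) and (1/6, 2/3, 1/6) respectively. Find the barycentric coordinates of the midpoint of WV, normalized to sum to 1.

(1/3, 1/2, 1/6)

Since both coordinate triples sum to 1, the midpoint's barycentrics are the componentwise average.
(1/2+1/6)/2 = 1/3; similarly 1/2 and 1/6.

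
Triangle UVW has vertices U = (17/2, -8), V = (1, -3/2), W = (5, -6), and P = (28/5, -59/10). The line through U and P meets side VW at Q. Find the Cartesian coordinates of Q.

(11/3, -9/2)

Barycentric coordinates of P with respect to UVW: (2/5, 1/5, 2/5).
On side VW the U-coordinate is zero; dropping P's U-weight 2/5 and renormalizing the remaining 1/5 : 2/5 gives weights 1/3, 2/3 on V, W.
Q = (1/3)·(1, -3/2) + (2/3)·(5, -6) = (11/3, -9/2).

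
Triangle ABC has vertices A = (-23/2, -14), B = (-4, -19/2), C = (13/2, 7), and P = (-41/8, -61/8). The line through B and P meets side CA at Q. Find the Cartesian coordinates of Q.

Barycentric coordinates of P with respect to ABC: (1/2, 1/4, 1/4).
On side CA the B-coordinate is zero; dropping P's B-weight 1/4 and renormalizing the remaining 1/4 : 1/2 gives weights 1/3, 2/3 on C, A.
Q = (1/3)·(13/2, 7) + (2/3)·(-23/2, -14) = (-11/2, -7).

(-11/2, -7)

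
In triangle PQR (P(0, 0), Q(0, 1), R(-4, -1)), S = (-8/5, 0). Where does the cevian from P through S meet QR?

(-2, 0)

Barycentric coordinates of S with respect to PQR: (1/5, 2/5, 2/5).
On side QR the P-coordinate is zero; dropping S's P-weight 1/5 and renormalizing the remaining 2/5 : 2/5 gives weights 1/2, 1/2 on Q, R.
T = (1/2)·(0, 1) + (1/2)·(-4, -1) = (-2, 0).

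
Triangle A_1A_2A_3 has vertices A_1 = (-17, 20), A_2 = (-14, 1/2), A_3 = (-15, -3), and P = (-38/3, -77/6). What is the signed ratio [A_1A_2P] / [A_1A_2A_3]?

7/15

[A_1A_2A_3] = ½·((-17)·(1/2−(-3)) + (-14)·(-3−20) + (-15)·(20−(1/2))) = ½·(-119/2 + 322 − 585/2) = -15.
[A_1A_2P] = ½·((-17)·(1/2−(-77/6)) + (-14)·(-77/6−20) + (-38/3)·(20−(1/2))) = ½·(-680/3 + 1379/3 − 247) = -7, so the ratio is (-7)/(-15) = 7/15.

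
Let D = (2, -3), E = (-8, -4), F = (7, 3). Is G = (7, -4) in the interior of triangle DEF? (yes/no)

Barycentric coordinates of G: (21/11, -7/11, -3/11).
The three coordinates are positive, negative, negative; a point is interior exactly when all three are positive.

no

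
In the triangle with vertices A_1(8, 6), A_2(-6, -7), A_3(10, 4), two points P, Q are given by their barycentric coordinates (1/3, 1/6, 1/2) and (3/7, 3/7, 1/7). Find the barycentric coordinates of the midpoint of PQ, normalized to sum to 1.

(8/21, 25/84, 9/28)

Since both coordinate triples sum to 1, the midpoint's barycentrics are the componentwise average.
(1/3+3/7)/2 = 8/21; similarly 25/84 and 9/28.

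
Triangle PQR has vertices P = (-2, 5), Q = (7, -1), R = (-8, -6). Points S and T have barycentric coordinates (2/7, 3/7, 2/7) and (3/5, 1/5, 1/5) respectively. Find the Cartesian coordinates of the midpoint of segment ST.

Barycentric coordinates of the midpoint are the average: (31/70, 11/35, 17/70).
Converting: (31/70)·P + (11/35)·Q + (17/70)·R = (-22/35, 31/70).

(-22/35, 31/70)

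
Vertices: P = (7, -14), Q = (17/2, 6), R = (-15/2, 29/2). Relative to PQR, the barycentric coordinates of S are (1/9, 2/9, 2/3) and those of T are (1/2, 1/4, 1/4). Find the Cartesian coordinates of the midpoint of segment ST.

Barycentric coordinates of the midpoint are the average: (11/36, 17/72, 11/24).
Converting: (11/36)·P + (17/72)·Q + (11/24)·R = (17/24, 545/144).

(17/24, 545/144)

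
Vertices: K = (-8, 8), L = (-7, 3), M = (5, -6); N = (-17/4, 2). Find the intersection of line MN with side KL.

(-22/3, 14/3)

Barycentric coordinates of N with respect to KLM: (1/4, 1/2, 1/4).
On side KL the M-coordinate is zero; dropping N's M-weight 1/4 and renormalizing the remaining 1/4 : 1/2 gives weights 1/3, 2/3 on K, L.
J = (1/3)·(-8, 8) + (2/3)·(-7, 3) = (-22/3, 14/3).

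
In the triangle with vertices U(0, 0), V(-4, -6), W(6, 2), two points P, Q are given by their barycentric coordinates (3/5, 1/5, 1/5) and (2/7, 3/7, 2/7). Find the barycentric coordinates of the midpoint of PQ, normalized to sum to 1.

Since both coordinate triples sum to 1, the midpoint's barycentrics are the componentwise average.
(3/5+2/7)/2 = 31/70; similarly 11/35 and 17/70.

(31/70, 11/35, 17/70)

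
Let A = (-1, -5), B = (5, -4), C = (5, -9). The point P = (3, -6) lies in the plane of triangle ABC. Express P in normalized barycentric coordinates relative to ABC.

(1/3, 1/3, 1/3)

Signed area of the reference triangle: [ABC] = ½·((-1)·(-4−(-9)) + 5·(-9−(-5)) + 5·(-5−(-4))) = ½·(-5 − 20 − 5) = -15.
[PBC] = ½·(3·(-4−(-9)) + 5·(-9−(-6)) + 5·(-6−(-4))) = ½·(15 − 15 − 10) = -5, so the A-coordinate is (-5)/(-15) = 1/3.
[APC] = ½·((-1)·(-6−(-9)) + 3·(-9−(-5)) + 5·(-5−(-6))) = ½·(-3 − 12 + 5) = -5, so the B-coordinate is 1/3.
[ABP] = ½·((-1)·(-4−(-6)) + 5·(-6−(-5)) + 3·(-5−(-4))) = ½·(-2 − 5 − 3) = -5, so the C-coordinate is 1/3.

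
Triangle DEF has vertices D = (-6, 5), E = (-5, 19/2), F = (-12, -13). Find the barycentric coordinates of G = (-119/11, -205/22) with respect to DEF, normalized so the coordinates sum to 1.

Signed area of the reference triangle: [DEF] = ½·((-6)·(19/2−(-13)) + (-5)·(-13−5) + (-12)·(5−(19/2))) = ½·(-135 + 90 + 54) = 9/2.
[GEF] = ½·((-119/11)·(19/2−(-13)) + (-5)·(-13−(-205/22)) + (-12)·(-205/22−(19/2))) = ½·(-5355/22 + 405/22 + 2484/11) = 9/22, so the D-coordinate is (9/22)/(9/2) = 1/11.
[DGF] = ½·((-6)·(-205/22−(-13)) + (-119/11)·(-13−5) + (-12)·(5−(-205/22))) = ½·(-243/11 + 2142/11 − 1890/11) = 9/22, so the E-coordinate is 1/11.
[DEG] = ½·((-6)·(19/2−(-205/22)) + (-5)·(-205/22−5) + (-119/11)·(5−(19/2))) = ½·(-1242/11 + 1575/22 + 1071/22) = 81/22, so the F-coordinate is 9/11.
Check: 1/11 + 1/11 + 9/11 = 1.

(1/11, 1/11, 9/11)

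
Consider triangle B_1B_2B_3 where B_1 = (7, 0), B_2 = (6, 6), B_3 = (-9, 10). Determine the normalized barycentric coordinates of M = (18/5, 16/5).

(3/5, 1/5, 1/5)

Signed area of the reference triangle: [B_1B_2B_3] = ½·(7·(6−10) + 6·(10−0) + (-9)·(0−6)) = ½·(-28 + 60 + 54) = 43.
[MB_2B_3] = ½·((18/5)·(6−10) + 6·(10−(16/5)) + (-9)·(16/5−6)) = ½·(-72/5 + 204/5 + 126/5) = 129/5, so the B_1-coordinate is (129/5)/43 = 3/5.
[B_1MB_3] = ½·(7·(16/5−10) + (18/5)·(10−0) + (-9)·(0−(16/5))) = ½·(-238/5 + 36 + 144/5) = 43/5, so the B_2-coordinate is 1/5.
[B_1B_2M] = ½·(7·(6−(16/5)) + 6·(16/5−0) + (18/5)·(0−6)) = ½·(98/5 + 96/5 − 108/5) = 43/5, so the B_3-coordinate is 1/5.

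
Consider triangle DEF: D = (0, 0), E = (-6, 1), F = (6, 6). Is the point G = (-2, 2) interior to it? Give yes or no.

Barycentric coordinates of G: (4/21, 4/7, 5/21).
The three coordinates are positive, positive, positive; a point is interior exactly when all three are positive.

yes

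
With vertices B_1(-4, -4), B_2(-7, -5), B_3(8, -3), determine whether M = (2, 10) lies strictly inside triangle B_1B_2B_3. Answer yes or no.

no

Barycentric coordinates of M: (23, -18, -4).
The three coordinates are positive, negative, negative; a point is interior exactly when all three are positive.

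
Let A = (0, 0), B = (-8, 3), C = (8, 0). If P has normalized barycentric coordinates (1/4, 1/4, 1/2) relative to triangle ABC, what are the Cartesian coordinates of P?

(2, 3/4)

P = (1/4)·A + (1/4)·B + (1/2)·C.
x-coordinate: (1/4)·0 + (1/4)·(-8) + (1/2)·8 = 2.
y-coordinate: (1/4)·0 + (1/4)·3 + (1/2)·0 = 3/4.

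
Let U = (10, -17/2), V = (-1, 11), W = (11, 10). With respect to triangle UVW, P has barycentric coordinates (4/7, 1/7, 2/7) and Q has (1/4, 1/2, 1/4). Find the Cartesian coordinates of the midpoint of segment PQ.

Barycentric coordinates of the midpoint are the average: (23/56, 9/28, 15/56).
Converting: (23/56)·U + (9/28)·V + (15/56)·W = (377/56, 305/112).

(377/56, 305/112)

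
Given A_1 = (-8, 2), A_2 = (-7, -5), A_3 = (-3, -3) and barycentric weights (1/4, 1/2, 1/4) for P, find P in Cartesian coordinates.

(-25/4, -11/4)

P = (1/4)·A_1 + (1/2)·A_2 + (1/4)·A_3.
x-coordinate: (1/4)·(-8) + (1/2)·(-7) + (1/4)·(-3) = -25/4.
y-coordinate: (1/4)·2 + (1/2)·(-5) + (1/4)·(-3) = -11/4.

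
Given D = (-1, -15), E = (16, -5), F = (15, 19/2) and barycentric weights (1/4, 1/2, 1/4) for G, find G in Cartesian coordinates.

(23/2, -31/8)

G = (1/4)·D + (1/2)·E + (1/4)·F.
x-coordinate: (1/4)·(-1) + (1/2)·16 + (1/4)·15 = 23/2.
y-coordinate: (1/4)·(-15) + (1/2)·(-5) + (1/4)·(19/2) = -31/8.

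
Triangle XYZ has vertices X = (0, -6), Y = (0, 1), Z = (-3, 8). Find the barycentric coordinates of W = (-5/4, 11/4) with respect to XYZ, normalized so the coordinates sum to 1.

Signed area of the reference triangle: [XYZ] = ½·(0·(1−8) + 0·(8−(-6)) + (-3)·(-6−1)) = ½·(0 + 0 + 21) = 21/2.
[WYZ] = ½·((-5/4)·(1−8) + 0·(8−(11/4)) + (-3)·(11/4−1)) = ½·(35/4 + 0 − 21/4) = 7/4, so the X-coordinate is (7/4)/(21/2) = 1/6.
[XWZ] = ½·(0·(11/4−8) + (-5/4)·(8−(-6)) + (-3)·(-6−(11/4))) = ½·(0 − 35/2 + 105/4) = 35/8, so the Y-coordinate is 5/12.
[XYW] = ½·(0·(1−(11/4)) + 0·(11/4−(-6)) + (-5/4)·(-6−1)) = ½·(0 + 0 + 35/4) = 35/8, so the Z-coordinate is 5/12.

(1/6, 5/12, 5/12)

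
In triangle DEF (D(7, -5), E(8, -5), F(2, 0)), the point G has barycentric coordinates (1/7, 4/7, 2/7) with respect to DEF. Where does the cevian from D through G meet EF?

Line DG meets EF where the D-coordinate vanishes; zeroing G's D-weight and renormalizing leaves E, F-weights 4/7 : 2/7 → (2/3, 1/3).
So H = (2/3)·E + (1/3)·F = (6, -10/3).

(6, -10/3)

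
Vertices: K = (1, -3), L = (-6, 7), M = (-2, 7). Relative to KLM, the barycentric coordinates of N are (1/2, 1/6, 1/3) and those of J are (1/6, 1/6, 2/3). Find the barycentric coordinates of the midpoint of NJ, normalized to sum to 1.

(1/3, 1/6, 1/2)

Since both coordinate triples sum to 1, the midpoint's barycentrics are the componentwise average.
(1/2+1/6)/2 = 1/3; similarly 1/6 and 1/2.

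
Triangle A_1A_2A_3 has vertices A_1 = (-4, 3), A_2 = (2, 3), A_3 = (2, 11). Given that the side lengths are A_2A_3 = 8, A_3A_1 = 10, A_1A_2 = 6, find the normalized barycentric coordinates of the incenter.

The incenter has barycentric coordinates proportional to the opposite side lengths: (8 : 10 : 6).
Normalizing by 8+10+6 = 24 gives (1/3, 5/12, 1/4).

(1/3, 5/12, 1/4)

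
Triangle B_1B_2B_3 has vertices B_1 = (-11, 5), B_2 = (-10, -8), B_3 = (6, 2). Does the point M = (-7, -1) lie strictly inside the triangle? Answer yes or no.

Barycentric coordinates of M: (41/109, 45/109, 23/109).
The three coordinates are positive, positive, positive; a point is interior exactly when all three are positive.

yes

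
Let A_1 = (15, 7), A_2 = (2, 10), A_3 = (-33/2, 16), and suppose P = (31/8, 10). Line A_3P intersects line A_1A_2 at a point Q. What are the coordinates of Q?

Barycentric coordinates of P with respect to A_1A_2A_3: (1/2, 1/4, 1/4).
On side A_1A_2 the A_3-coordinate is zero; dropping P's A_3-weight 1/4 and renormalizing the remaining 1/2 : 1/4 gives weights 2/3, 1/3 on A_1, A_2.
Q = (2/3)·(15, 7) + (1/3)·(2, 10) = (32/3, 8).

(32/3, 8)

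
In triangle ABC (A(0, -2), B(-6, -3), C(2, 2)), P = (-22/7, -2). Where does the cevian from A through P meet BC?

Barycentric coordinates of P with respect to ABC: (2/7, 4/7, 1/7).
On side BC the A-coordinate is zero; dropping P's A-weight 2/7 and renormalizing the remaining 4/7 : 1/7 gives weights 4/5, 1/5 on B, C.
Q = (4/5)·(-6, -3) + (1/5)·(2, 2) = (-22/5, -2).

(-22/5, -2)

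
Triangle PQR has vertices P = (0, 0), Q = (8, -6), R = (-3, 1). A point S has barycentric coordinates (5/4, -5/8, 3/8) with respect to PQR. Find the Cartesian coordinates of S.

S = (5/4)·P + (-5/8)·Q + (3/8)·R.
x-coordinate: (5/4)·0 + (-5/8)·8 + (3/8)·(-3) = -49/8.
y-coordinate: (5/4)·0 + (-5/8)·(-6) + (3/8)·1 = 33/8.

(-49/8, 33/8)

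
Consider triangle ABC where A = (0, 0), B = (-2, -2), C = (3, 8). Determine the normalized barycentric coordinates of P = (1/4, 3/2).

(1/2, 1/4, 1/4)

Signed area of the reference triangle: [ABC] = ½·(0·(-2−8) + (-2)·(8−0) + 3·(0−(-2))) = ½·(0 − 16 + 6) = -5.
[PBC] = ½·((1/4)·(-2−8) + (-2)·(8−(3/2)) + 3·(3/2−(-2))) = ½·(-5/2 − 13 + 21/2) = -5/2, so the A-coordinate is (-5/2)/(-5) = 1/2.
[APC] = ½·(0·(3/2−8) + (1/4)·(8−0) + 3·(0−(3/2))) = ½·(0 + 2 − 9/2) = -5/4, so the B-coordinate is 1/4.
[ABP] = ½·(0·(-2−(3/2)) + (-2)·(3/2−0) + (1/4)·(0−(-2))) = ½·(0 − 3 + 1/2) = -5/4, so the C-coordinate is 1/4.
Check: 1/2 + 1/4 + 1/4 = 1.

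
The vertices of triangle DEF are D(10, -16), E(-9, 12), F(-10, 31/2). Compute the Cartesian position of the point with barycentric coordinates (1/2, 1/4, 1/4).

G = (1/2)·D + (1/4)·E + (1/4)·F.
x-coordinate: (1/2)·10 + (1/4)·(-9) + (1/4)·(-10) = 1/4.
y-coordinate: (1/2)·(-16) + (1/4)·12 + (1/4)·(31/2) = -9/8.

(1/4, -9/8)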